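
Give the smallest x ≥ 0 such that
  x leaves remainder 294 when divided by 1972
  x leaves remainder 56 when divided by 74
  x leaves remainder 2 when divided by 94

Combine the congruences pairwise.
gcd(1972, 74) = 2 and 2 | (56 − 294), so the pair is consistent; merging gives x ≡ 23958 (mod 72964), where 72964 = lcm(1972, 74).
gcd(72964, 94) = 2 and 2 | (2 − 23958), so the pair is consistent; merging gives x ≡ 3161410 (mod 3429308), where 3429308 = lcm(72964, 94).
The solution is unique modulo lcm(1972, 74, 94) = 3429308.

3161410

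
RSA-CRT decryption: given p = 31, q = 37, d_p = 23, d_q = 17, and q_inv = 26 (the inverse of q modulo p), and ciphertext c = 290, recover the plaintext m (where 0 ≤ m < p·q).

105

m₁ = c^(d_p) mod p: c ≡ 11 (mod 31), and 11^23 mod 31 = 12.
m₂ = c^(d_q) mod q: c ≡ 31 (mod 37), and 31^17 mod 37 = 31.
h = q_inv·(m₁ − m₂) mod p = 26·(12 − 31) mod 31 = 2.
m = m₂ + h·q = 31 + 2·37 = 105.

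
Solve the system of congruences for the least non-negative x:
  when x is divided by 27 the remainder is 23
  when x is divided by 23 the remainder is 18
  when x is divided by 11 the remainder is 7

3560

From x ≡ 23 (mod 27) write x = 23 + 27t. Substituting into x ≡ 18 (mod 23) gives 27t ≡ 18 (mod 23), and since 4⁻¹ ≡ 6 (mod 23), t ≡ 16. Hence x ≡ 23 + 27·16 = 455 (mod 621).
From x ≡ 455 (mod 621) write x = 455 + 621t. Substituting into x ≡ 7 (mod 11) gives 621t ≡ 3 (mod 11), and since 5⁻¹ ≡ 9 (mod 11), t ≡ 5. Hence x ≡ 455 + 621·5 = 3560 (mod 6831).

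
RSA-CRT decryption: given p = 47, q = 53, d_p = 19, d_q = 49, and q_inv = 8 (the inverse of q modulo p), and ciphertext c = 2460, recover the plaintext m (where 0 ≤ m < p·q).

551

m₁ = c^(d_p) mod p: c ≡ 16 (mod 47), and 16^19 mod 47 = 34.
m₂ = c^(d_q) mod q: c ≡ 22 (mod 53), and 22^49 mod 53 = 21.
h = q_inv·(m₁ − m₂) mod p = 8·(34 − 21) mod 47 = 10.
m = m₂ + h·q = 21 + 10·53 = 551.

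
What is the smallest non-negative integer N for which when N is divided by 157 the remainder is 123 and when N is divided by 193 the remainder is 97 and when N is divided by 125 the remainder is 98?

1362098

The moduli are pairwise coprime; M = 157·193·125 = 3787625.
M/157 = 24125; 24125 ≡ 104 (mod 157); 104·77 ≡ 1, so inverse 77.
M/193 = 19625; 19625 ≡ 132 (mod 193); 132·174 ≡ 1, so inverse 174.
M/125 = 30301; 30301 ≡ 51 (mod 125); 51·76 ≡ 1, so inverse 76.
N ≡ 123·24125·77 + 97·19625·174 + 98·30301·76 = 785400473.
785400473 mod 3787625 = 1362098.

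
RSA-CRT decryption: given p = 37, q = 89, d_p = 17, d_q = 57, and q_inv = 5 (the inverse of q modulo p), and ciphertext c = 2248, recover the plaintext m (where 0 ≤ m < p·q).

m₁ = c^(d_p) mod p: c ≡ 28 (mod 37), and 28^17 mod 37 = 4.
m₂ = c^(d_q) mod q: c ≡ 23 (mod 89), and 23^57 mod 89 = 7.
h = q_inv·(m₁ − m₂) mod p = 5·(4 − 7) mod 37 = 22.
m = m₂ + h·q = 7 + 22·89 = 1965.

1965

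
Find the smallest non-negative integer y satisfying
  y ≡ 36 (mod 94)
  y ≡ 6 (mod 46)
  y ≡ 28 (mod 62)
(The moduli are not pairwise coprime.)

5112

gcd(94, 46) = 2 and 2 | (6 − 36), so the pair is consistent; merging gives y ≡ 788 (mod 2162), where 2162 = lcm(94, 46).
gcd(2162, 62) = 2 and 2 | (28 − 788), so the pair is consistent; merging gives y ≡ 5112 (mod 67022), where 67022 = lcm(2162, 62).
The solution is unique modulo lcm(94, 46, 62) = 67022.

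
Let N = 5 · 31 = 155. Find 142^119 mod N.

Mod 5: 142 ≡ 2; by Fermat, exponent reduces to 119 mod 4 = 3; 2^3 ≡ 3 (mod 5).
Mod 31: 142 ≡ 18; by Fermat, exponent reduces to 119 mod 30 = 29; 18^29 ≡ 19 (mod 31).
Combine by CRT: x ≡ 3 (mod 5), x ≡ 19 (mod 31) ⇒ x ≡ 143 (mod 155).

143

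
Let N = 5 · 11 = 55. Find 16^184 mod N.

31

Mod 5: 16 ≡ 1; since 4 | 184, by Fermat 1^184 ≡ 1 (mod 5).
Mod 11: 16 ≡ 5; by Fermat, exponent reduces to 184 mod 10 = 4; 5^4 ≡ 9 (mod 11).
Combine by CRT: x ≡ 1 (mod 5), x ≡ 9 (mod 11) ⇒ x ≡ 31 (mod 55).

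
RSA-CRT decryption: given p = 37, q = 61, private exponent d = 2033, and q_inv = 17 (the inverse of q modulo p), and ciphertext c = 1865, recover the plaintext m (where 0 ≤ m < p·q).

2178

d_p = d mod (p−1) = 2033 mod 36 = 17; d_q = d mod (q−1) = 53.
m₁ = c^(d_p) mod p: c ≡ 15 (mod 37), and 15^17 mod 37 = 32.
m₂ = c^(d_q) mod q: c ≡ 35 (mod 61), and 35^53 mod 61 = 43.
h = q_inv·(m₁ − m₂) mod p = 17·(32 − 43) mod 37 = 35.
m = m₂ + h·q = 43 + 35·61 = 2178.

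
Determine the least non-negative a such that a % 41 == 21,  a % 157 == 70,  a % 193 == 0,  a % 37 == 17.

The moduli are pairwise coprime; N = 41·157·193·37 = 45966617.
N/41 = 1121137; 1121137 ≡ 33 (mod 41); 33·5 ≡ 1, so inverse 5.
N/157 = 292781; 292781 ≡ 133 (mod 157); 133·85 ≡ 1, so inverse 85.
N/193 = 238169; 238169 ≡ 7 (mod 193); 7·138 ≡ 1, so inverse 138.
N/37 = 1242341; 1242341 ≡ 29 (mod 37); 29·23 ≡ 1, so inverse 23.
a ≡ 21·1121137·5 + 70·292781·85 + 0·238169·138 + 17·1242341·23 = 2345521666.
2345521666 mod 45966617 = 1224199.

1224199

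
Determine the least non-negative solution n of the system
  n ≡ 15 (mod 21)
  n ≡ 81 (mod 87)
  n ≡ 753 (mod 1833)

327027

gcd(21, 87) = 3 and 3 | (81 − 15), so the pair is consistent; merging gives n ≡ 603 (mod 609), where 609 = lcm(21, 87).
gcd(609, 1833) = 3 and 3 | (753 − 603), so the pair is consistent; merging gives n ≡ 327027 (mod 372099), where 372099 = lcm(609, 1833).
The solution is unique modulo lcm(21, 87, 1833) = 372099.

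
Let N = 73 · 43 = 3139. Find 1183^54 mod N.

1122

Mod 73: 1183 ≡ 15; 15^54 ≡ 27 (mod 73).
Mod 43: 1183 ≡ 22; by Fermat, exponent reduces to 54 mod 42 = 12; 22^12 ≡ 4 (mod 43).
Combine by CRT: x ≡ 27 (mod 73), x ≡ 4 (mod 43) ⇒ x ≡ 1122 (mod 3139).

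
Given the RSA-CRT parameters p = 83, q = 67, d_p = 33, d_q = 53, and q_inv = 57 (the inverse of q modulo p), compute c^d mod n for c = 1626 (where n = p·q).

m₁ = c^(d_p) mod p: c ≡ 49 (mod 83), and 49^33 mod 83 = 70.
m₂ = c^(d_q) mod q: c ≡ 18 (mod 67), and 18^53 mod 67 = 46.
h = q_inv·(m₁ − m₂) mod p = 57·(70 − 46) mod 83 = 40.
m = m₂ + h·q = 46 + 40·67 = 2726.

2726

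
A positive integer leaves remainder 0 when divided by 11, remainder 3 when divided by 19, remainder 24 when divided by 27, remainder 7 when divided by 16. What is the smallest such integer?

60423

The moduli are pairwise coprime; N = 11·19·27·16 = 90288.
N/11 = 8208; 8208 ≡ 2 (mod 11); 2·6 ≡ 1, so inverse 6.
N/19 = 4752; 4752 ≡ 2 (mod 19); 2·10 ≡ 1, so inverse 10.
N/27 = 3344; 3344 ≡ 23 (mod 27); 23·20 ≡ 1, so inverse 20.
N/16 = 5643; 5643 ≡ 11 (mod 16); 11·3 ≡ 1, so inverse 3.
x ≡ 0·8208·6 + 3·4752·10 + 24·3344·20 + 7·5643·3 = 1866183.
1866183 mod 90288 = 60423.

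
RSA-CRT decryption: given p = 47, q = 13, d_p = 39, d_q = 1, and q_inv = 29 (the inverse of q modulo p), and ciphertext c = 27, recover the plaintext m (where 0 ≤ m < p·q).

m₁ = c^(d_p) mod p: c ≡ 27 (mod 47), and 27^39 mod 47 = 9.
m₂ = c^(d_q) mod q: c ≡ 1 (mod 13), and 1^1 mod 13 = 1.
h = q_inv·(m₁ − m₂) mod p = 29·(9 − 1) mod 47 = 44.
m = m₂ + h·q = 1 + 44·13 = 573.

573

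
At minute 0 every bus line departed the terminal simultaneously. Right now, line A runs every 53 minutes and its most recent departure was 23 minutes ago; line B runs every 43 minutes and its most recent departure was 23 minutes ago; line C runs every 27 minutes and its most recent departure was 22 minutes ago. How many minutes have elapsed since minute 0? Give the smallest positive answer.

From t ≡ 23 (mod 53) write t = 23 + 53s. Substituting into t ≡ 23 (mod 43) gives 53s ≡ 0 (mod 43), and since 10⁻¹ ≡ 13 (mod 43), s ≡ 0. Hence t ≡ 23 + 53·0 = 23 (mod 2279).
From t ≡ 23 (mod 2279) write t = 23 + 2279s. Substituting into t ≡ 22 (mod 27) gives 2279s ≡ 26 (mod 27), and since 11⁻¹ ≡ 5 (mod 27), s ≡ 22. Hence t ≡ 23 + 2279·22 = 50161 (mod 61533).

50161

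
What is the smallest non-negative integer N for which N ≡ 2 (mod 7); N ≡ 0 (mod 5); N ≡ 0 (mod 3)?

30

The moduli are pairwise coprime; M = 7·5·3 = 105.
M/7 = 15; 15 ≡ 1 (mod 7), inverse 1.
M/5 = 21; 21 ≡ 1 (mod 5), inverse 1.
M/3 = 35; 35 ≡ 2 (mod 3); 2·2 ≡ 1, so inverse 2.
N ≡ 2·15·1 + 0·21·1 + 0·35·2 = 30.
30 mod 105 = 30.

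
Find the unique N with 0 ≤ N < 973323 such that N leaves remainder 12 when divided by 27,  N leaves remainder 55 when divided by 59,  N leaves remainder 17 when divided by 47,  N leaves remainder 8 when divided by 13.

The moduli are pairwise coprime; M = 27·59·47·13 = 973323.
M/27 = 36049; 36049 ≡ 4 (mod 27); 4·7 ≡ 1, so inverse 7.
M/59 = 16497; 16497 ≡ 36 (mod 59); 36·41 ≡ 1, so inverse 41.
M/47 = 20709; 20709 ≡ 29 (mod 47); 29·13 ≡ 1, so inverse 13.
M/13 = 74871; 74871 ≡ 4 (mod 13); 4·10 ≡ 1, so inverse 10.
N ≡ 12·36049·7 + 55·16497·41 + 17·20709·13 + 8·74871·10 = 50795220.
50795220 mod 973323 = 182424.

182424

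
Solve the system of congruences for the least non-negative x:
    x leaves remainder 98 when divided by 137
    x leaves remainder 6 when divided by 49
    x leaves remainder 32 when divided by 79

210804

The moduli are pairwise coprime; N = 137·49·79 = 530327.
N/137 = 3871; 3871 ≡ 35 (mod 137); 35·47 ≡ 1, so inverse 47.
N/49 = 10823; 10823 ≡ 43 (mod 49); 43·8 ≡ 1, so inverse 8.
N/79 = 6713; 6713 ≡ 77 (mod 79); 77·39 ≡ 1, so inverse 39.
x ≡ 98·3871·47 + 6·10823·8 + 32·6713·39 = 26727154.
26727154 mod 530327 = 210804.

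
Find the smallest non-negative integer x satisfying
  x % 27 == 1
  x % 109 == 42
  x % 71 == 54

48547

The moduli are pairwise coprime; N = 27·109·71 = 208953.
N/27 = 7739; 7739 ≡ 17 (mod 27); 17·8 ≡ 1, so inverse 8.
N/109 = 1917; 1917 ≡ 64 (mod 109); 64·46 ≡ 1, so inverse 46.
N/71 = 2943; 2943 ≡ 32 (mod 71); 32·20 ≡ 1, so inverse 20.
x ≡ 1·7739·8 + 42·1917·46 + 54·2943·20 = 6943996.
6943996 mod 208953 = 48547.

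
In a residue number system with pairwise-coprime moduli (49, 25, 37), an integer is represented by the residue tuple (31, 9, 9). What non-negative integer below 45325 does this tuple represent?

The moduli are pairwise coprime; N = 49·25·37 = 45325.
N/49 = 925; 925 ≡ 43 (mod 49); 43·8 ≡ 1, so inverse 8.
N/25 = 1813; 1813 ≡ 13 (mod 25); 13·2 ≡ 1, so inverse 2.
N/37 = 1225; 1225 ≡ 4 (mod 37); 4·28 ≡ 1, so inverse 28.
x ≡ 31·925·8 + 9·1813·2 + 9·1225·28 = 570734.
570734 mod 45325 = 26834.

26834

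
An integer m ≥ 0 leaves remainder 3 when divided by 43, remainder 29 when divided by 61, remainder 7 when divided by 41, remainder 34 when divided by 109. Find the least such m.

5072240

From m ≡ 3 (mod 43) write m = 3 + 43t. Substituting into m ≡ 29 (mod 61) gives 43t ≡ 26 (mod 61), and since 43⁻¹ ≡ 44 (mod 61), t ≡ 46. Hence m ≡ 3 + 43·46 = 1981 (mod 2623).
From m ≡ 1981 (mod 2623) write m = 1981 + 2623t. Substituting into m ≡ 7 (mod 41) gives 2623t ≡ 35 (mod 41), and since 40⁻¹ ≡ 40 (mod 41), t ≡ 6. Hence m ≡ 1981 + 2623·6 = 17719 (mod 107543).
From m ≡ 17719 (mod 107543) write m = 17719 + 107543t. Substituting into m ≡ 34 (mod 109) gives 107543t ≡ 82 (mod 109), and since 69⁻¹ ≡ 79 (mod 109), t ≡ 47. Hence m ≡ 17719 + 107543·47 = 5072240 (mod 11722187).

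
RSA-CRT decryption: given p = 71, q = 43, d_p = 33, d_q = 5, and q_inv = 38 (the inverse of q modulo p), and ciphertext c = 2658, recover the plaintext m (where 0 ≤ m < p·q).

m₁ = c^(d_p) mod p: c ≡ 31 (mod 71), and 31^33 mod 71 = 28.
m₂ = c^(d_q) mod q: c ≡ 35 (mod 43), and 35^5 mod 43 = 41.
h = q_inv·(m₁ − m₂) mod p = 38·(28 − 41) mod 71 = 3.
m = m₂ + h·q = 41 + 3·43 = 170.

170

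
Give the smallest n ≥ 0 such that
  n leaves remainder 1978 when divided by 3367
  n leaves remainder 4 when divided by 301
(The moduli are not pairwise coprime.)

136658

gcd(3367, 301) = 7 and 7 | (4 − 1978), so the pair is consistent; merging gives n ≡ 136658 (mod 144781), where 144781 = lcm(3367, 301).
The solution is unique modulo lcm(3367, 301) = 144781.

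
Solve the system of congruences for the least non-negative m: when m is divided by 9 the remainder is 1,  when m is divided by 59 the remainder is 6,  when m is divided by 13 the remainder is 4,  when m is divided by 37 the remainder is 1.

160840

Combine the congruences pairwise.
From m ≡ 1 (mod 9) write m = 1 + 9t. Substituting into m ≡ 6 (mod 59) gives 9t ≡ 5 (mod 59), and since 9⁻¹ ≡ 46 (mod 59), t ≡ 53. Hence m ≡ 1 + 9·53 = 478 (mod 531).
From m ≡ 478 (mod 531) write m = 478 + 531t. Substituting into m ≡ 4 (mod 13) gives 531t ≡ 7 (mod 13), and since 11⁻¹ ≡ 6 (mod 13), t ≡ 3. Hence m ≡ 478 + 531·3 = 2071 (mod 6903).
From m ≡ 2071 (mod 6903) write m = 2071 + 6903t. Substituting into m ≡ 1 (mod 37) gives 6903t ≡ 2 (mod 37), and since 21⁻¹ ≡ 30 (mod 37), t ≡ 23. Hence m ≡ 2071 + 6903·23 = 160840 (mod 255411).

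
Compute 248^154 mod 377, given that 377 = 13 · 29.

1

Mod 13: 248 ≡ 1; by Fermat, exponent reduces to 154 mod 12 = 10; 1^10 ≡ 1 (mod 13).
Mod 29: 248 ≡ 16; by Fermat, exponent reduces to 154 mod 28 = 14; 16^14 ≡ 1 (mod 29).
Combine by CRT: x ≡ 1 (mod 13), x ≡ 1 (mod 29) ⇒ x ≡ 1 (mod 377).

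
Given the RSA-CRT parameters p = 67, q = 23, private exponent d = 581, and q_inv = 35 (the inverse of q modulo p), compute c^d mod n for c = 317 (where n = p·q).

1093

d_p = d mod (p−1) = 581 mod 66 = 53; d_q = d mod (q−1) = 9.
m₁ = c^(d_p) mod p: c ≡ 49 (mod 67), and 49^53 mod 67 = 21.
m₂ = c^(d_q) mod q: c ≡ 18 (mod 23), and 18^9 mod 23 = 12.
h = q_inv·(m₁ − m₂) mod p = 35·(21 − 12) mod 67 = 47.
m = m₂ + h·q = 12 + 47·23 = 1093.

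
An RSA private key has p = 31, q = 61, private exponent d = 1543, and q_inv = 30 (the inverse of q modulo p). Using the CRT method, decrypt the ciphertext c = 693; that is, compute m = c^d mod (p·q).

1540

d_p = d mod (p−1) = 1543 mod 30 = 13; d_q = d mod (q−1) = 43.
m₁ = c^(d_p) mod p: c ≡ 11 (mod 31), and 11^13 mod 31 = 21.
m₂ = c^(d_q) mod q: c ≡ 22 (mod 61), and 22^43 mod 61 = 15.
h = q_inv·(m₁ − m₂) mod p = 30·(21 − 15) mod 31 = 25.
m = m₂ + h·q = 15 + 25·61 = 1540.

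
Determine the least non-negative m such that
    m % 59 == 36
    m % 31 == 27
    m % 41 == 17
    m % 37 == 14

The moduli are pairwise coprime; N = 59·31·41·37 = 2774593.
N/59 = 47027; 47027 ≡ 4 (mod 59); 4·15 ≡ 1, so inverse 15.
N/31 = 89503; 89503 ≡ 6 (mod 31); 6·26 ≡ 1, so inverse 26.
N/41 = 67673; 67673 ≡ 23 (mod 41); 23·25 ≡ 1, so inverse 25.
N/37 = 74989; 74989 ≡ 27 (mod 37); 27·11 ≡ 1, so inverse 11.
m ≡ 36·47027·15 + 27·89503·26 + 17·67673·25 + 14·74989·11 = 128535017.
128535017 mod 2774593 = 903739.

903739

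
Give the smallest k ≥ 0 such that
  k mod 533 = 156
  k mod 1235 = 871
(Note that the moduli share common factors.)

26806

gcd(533, 1235) = 13 and 13 | (871 − 156), so the pair is consistent; merging gives k ≡ 26806 (mod 50635), where 50635 = lcm(533, 1235).
The solution is unique modulo lcm(533, 1235) = 50635.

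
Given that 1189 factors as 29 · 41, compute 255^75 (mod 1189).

1098

Mod 29: 255 ≡ 23; by Fermat, exponent reduces to 75 mod 28 = 19; 23^19 ≡ 25 (mod 29).
Mod 41: 255 ≡ 9; by Fermat, exponent reduces to 75 mod 40 = 35; 9^35 ≡ 32 (mod 41).
Combine by CRT: x ≡ 25 (mod 29), x ≡ 32 (mod 41) ⇒ x ≡ 1098 (mod 1189).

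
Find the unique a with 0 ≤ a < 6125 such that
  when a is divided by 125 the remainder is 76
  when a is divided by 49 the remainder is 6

2701

From a ≡ 76 (mod 125) write a = 76 + 125t. Substituting into a ≡ 6 (mod 49) gives 125t ≡ 28 (mod 49), and since 27⁻¹ ≡ 20 (mod 49), t ≡ 21. Hence a ≡ 76 + 125·21 = 2701 (mod 6125).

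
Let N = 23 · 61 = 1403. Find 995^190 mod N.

1389

Mod 23: 995 ≡ 6; by Fermat, exponent reduces to 190 mod 22 = 14; 6^14 ≡ 9 (mod 23).
Mod 61: 995 ≡ 19; by Fermat, exponent reduces to 190 mod 60 = 10; 19^10 ≡ 47 (mod 61).
Combine by CRT: x ≡ 9 (mod 23), x ≡ 47 (mod 61) ⇒ x ≡ 1389 (mod 1403).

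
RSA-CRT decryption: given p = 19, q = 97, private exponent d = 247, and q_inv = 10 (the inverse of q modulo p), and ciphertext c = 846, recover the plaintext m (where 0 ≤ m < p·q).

697

d_p = d mod (p−1) = 247 mod 18 = 13; d_q = d mod (q−1) = 55.
m₁ = c^(d_p) mod p: c ≡ 10 (mod 19), and 10^13 mod 19 = 13.
m₂ = c^(d_q) mod q: c ≡ 70 (mod 97), and 70^55 mod 97 = 18.
h = q_inv·(m₁ − m₂) mod p = 10·(13 − 18) mod 19 = 7.
m = m₂ + h·q = 18 + 7·97 = 697.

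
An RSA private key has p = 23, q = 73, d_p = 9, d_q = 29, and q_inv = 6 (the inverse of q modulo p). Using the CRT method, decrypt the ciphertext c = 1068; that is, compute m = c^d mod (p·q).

m₁ = c^(d_p) mod p: c ≡ 10 (mod 23), and 10^9 mod 23 = 20.
m₂ = c^(d_q) mod q: c ≡ 46 (mod 73), and 46^29 mod 73 = 46.
h = q_inv·(m₁ − m₂) mod p = 6·(20 − 46) mod 23 = 5.
m = m₂ + h·q = 46 + 5·73 = 411.

411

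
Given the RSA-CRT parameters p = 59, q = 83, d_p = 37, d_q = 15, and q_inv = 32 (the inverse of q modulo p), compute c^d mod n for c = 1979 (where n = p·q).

m₁ = c^(d_p) mod p: c ≡ 32 (mod 59), and 32^37 mod 59 = 42.
m₂ = c^(d_q) mod q: c ≡ 70 (mod 83), and 70^15 mod 83 = 38.
h = q_inv·(m₁ − m₂) mod p = 32·(42 − 38) mod 59 = 10.
m = m₂ + h·q = 38 + 10·83 = 868.

868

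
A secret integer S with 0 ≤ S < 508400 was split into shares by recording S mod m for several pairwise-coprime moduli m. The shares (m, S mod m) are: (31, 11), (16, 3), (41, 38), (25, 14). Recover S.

The moduli are pairwise coprime; N = 31·16·41·25 = 508400.
N/31 = 16400; 16400 ≡ 1 (mod 31), inverse 1.
N/16 = 31775; 31775 ≡ 15 (mod 16); 15·15 ≡ 1, so inverse 15.
N/41 = 12400; 12400 ≡ 18 (mod 41); 18·16 ≡ 1, so inverse 16.
N/25 = 20336; 20336 ≡ 11 (mod 25); 11·16 ≡ 1, so inverse 16.
S ≡ 11·16400·1 + 3·31775·15 + 38·12400·16 + 14·20336·16 = 13704739.
13704739 mod 508400 = 486339.

486339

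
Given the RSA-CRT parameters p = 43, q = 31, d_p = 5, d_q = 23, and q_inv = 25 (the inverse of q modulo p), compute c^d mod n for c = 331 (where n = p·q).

141

m₁ = c^(d_p) mod p: c ≡ 30 (mod 43), and 30^5 mod 43 = 12.
m₂ = c^(d_q) mod q: c ≡ 21 (mod 31), and 21^23 mod 31 = 17.
h = q_inv·(m₁ − m₂) mod p = 25·(12 − 17) mod 43 = 4.
m = m₂ + h·q = 17 + 4·31 = 141.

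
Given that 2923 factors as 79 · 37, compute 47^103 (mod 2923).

Mod 79: 47 ≡ 47; by Fermat, exponent reduces to 103 mod 78 = 25; 47^25 ≡ 60 (mod 79).
Mod 37: 47 ≡ 10; by Fermat, exponent reduces to 103 mod 36 = 31; 10^31 ≡ 10 (mod 37).
Combine by CRT: x ≡ 60 (mod 79), x ≡ 10 (mod 37) ⇒ x ≡ 2193 (mod 2923).

2193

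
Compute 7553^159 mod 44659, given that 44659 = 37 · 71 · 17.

Mod 37: 7553 ≡ 5; by Fermat, exponent reduces to 159 mod 36 = 15; 5^15 ≡ 29 (mod 37).
Mod 71: 7553 ≡ 27; by Fermat, exponent reduces to 159 mod 70 = 19; 27^19 ≡ 4 (mod 71).
Mod 17: 7553 ≡ 5; by Fermat, exponent reduces to 159 mod 16 = 15; 5^15 ≡ 7 (mod 17).
Combine by CRT: x ≡ 29 (mod 37), x ≡ 4 (mod 71), x ≡ 7 (mod 17) ⇒ x ≡ 42320 (mod 44659).

42320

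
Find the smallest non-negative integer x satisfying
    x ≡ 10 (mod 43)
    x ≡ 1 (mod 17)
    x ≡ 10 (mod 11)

1429

The moduli are pairwise coprime; N = 43·17·11 = 8041.
N/43 = 187; 187 ≡ 15 (mod 43); 15·23 ≡ 1, so inverse 23.
N/17 = 473; 473 ≡ 14 (mod 17); 14·11 ≡ 1, so inverse 11.
N/11 = 731; 731 ≡ 5 (mod 11); 5·9 ≡ 1, so inverse 9.
x ≡ 10·187·23 + 1·473·11 + 10·731·9 = 114003.
114003 mod 8041 = 1429.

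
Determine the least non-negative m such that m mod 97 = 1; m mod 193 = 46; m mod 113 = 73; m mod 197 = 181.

The moduli are pairwise coprime; N = 97·193·113·197 = 416748181.
N/97 = 4296373; 4296373 ≡ 49 (mod 97); 49·2 ≡ 1, so inverse 2.
N/193 = 2159317; 2159317 ≡ 33 (mod 193); 33·117 ≡ 1, so inverse 117.
N/113 = 3688037; 3688037 ≡ 56 (mod 113); 56·111 ≡ 1, so inverse 111.
N/197 = 2115473; 2115473 ≡ 87 (mod 197); 87·77 ≡ 1, so inverse 77.
m ≡ 1·4296373·2 + 46·2159317·117 + 73·3688037·111 + 181·2115473·77 = 70997547852.
70997547852 mod 416748181 = 150357082.

150357082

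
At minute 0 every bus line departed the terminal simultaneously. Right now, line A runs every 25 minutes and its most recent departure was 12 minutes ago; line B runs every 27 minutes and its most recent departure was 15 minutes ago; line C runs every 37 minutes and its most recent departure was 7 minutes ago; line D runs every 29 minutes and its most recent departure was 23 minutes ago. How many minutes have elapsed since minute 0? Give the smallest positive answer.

399237

The moduli are pairwise coprime; N = 25·27·37·29 = 724275.
N/25 = 28971; 28971 ≡ 21 (mod 25); 21·6 ≡ 1, so inverse 6.
N/27 = 26825; 26825 ≡ 14 (mod 27); 14·2 ≡ 1, so inverse 2.
N/37 = 19575; 19575 ≡ 2 (mod 37); 2·19 ≡ 1, so inverse 19.
N/29 = 24975; 24975 ≡ 6 (mod 29); 6·5 ≡ 1, so inverse 5.
t ≡ 12·28971·6 + 15·26825·2 + 7·19575·19 + 23·24975·5 = 8366262.
8366262 mod 724275 = 399237.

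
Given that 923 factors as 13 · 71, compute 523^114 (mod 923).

Mod 13: 523 ≡ 3; by Fermat, exponent reduces to 114 mod 12 = 6; 3^6 ≡ 1 (mod 13).
Mod 71: 523 ≡ 26; by Fermat, exponent reduces to 114 mod 70 = 44; 26^44 ≡ 37 (mod 71).
Combine by CRT: x ≡ 1 (mod 13), x ≡ 37 (mod 71) ⇒ x ≡ 534 (mod 923).

534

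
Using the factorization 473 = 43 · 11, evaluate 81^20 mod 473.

232

Mod 43: 81 ≡ 38; 38^20 ≡ 17 (mod 43).
Mod 11: 81 ≡ 4; since 10 | 20, by Fermat 4^20 ≡ 1 (mod 11).
Combine by CRT: x ≡ 17 (mod 43), x ≡ 1 (mod 11) ⇒ x ≡ 232 (mod 473).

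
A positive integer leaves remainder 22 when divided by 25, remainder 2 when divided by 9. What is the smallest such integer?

47

From x ≡ 22 (mod 25) write x = 22 + 25t. Substituting into x ≡ 2 (mod 9) gives 25t ≡ 7 (mod 9), and since 7⁻¹ ≡ 4 (mod 9), t ≡ 1. Hence x ≡ 22 + 25·1 = 47 (mod 225).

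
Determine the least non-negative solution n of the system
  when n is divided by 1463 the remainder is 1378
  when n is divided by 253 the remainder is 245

gcd(1463, 253) = 11 and 11 | (245 − 1378), so the pair is consistent; merging gives n ≡ 24786 (mod 33649), where 33649 = lcm(1463, 253).
The solution is unique modulo lcm(1463, 253) = 33649.

24786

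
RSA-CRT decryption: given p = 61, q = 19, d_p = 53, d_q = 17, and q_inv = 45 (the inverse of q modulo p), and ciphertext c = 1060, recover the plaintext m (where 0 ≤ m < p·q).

m₁ = c^(d_p) mod p: c ≡ 23 (mod 61), and 23^53 mod 61 = 33.
m₂ = c^(d_q) mod q: c ≡ 15 (mod 19), and 15^17 mod 19 = 14.
h = q_inv·(m₁ − m₂) mod p = 45·(33 − 14) mod 61 = 1.
m = m₂ + h·q = 14 + 1·19 = 33.

33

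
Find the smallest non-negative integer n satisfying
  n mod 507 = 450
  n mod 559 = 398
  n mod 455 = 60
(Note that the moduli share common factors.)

502380

gcd(507, 559) = 13 and 13 | (398 − 450), so the pair is consistent; merging gives n ≡ 957 (mod 21801), where 21801 = lcm(507, 559).
gcd(21801, 455) = 13 and 13 | (60 − 957), so the pair is consistent; merging gives n ≡ 502380 (mod 763035), where 763035 = lcm(21801, 455).
The solution is unique modulo lcm(507, 559, 455) = 763035.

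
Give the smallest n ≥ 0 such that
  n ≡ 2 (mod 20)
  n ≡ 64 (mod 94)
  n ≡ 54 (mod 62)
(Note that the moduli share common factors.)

gcd(20, 94) = 2 and 2 | (64 − 2), so the pair is consistent; merging gives n ≡ 722 (mod 940), where 940 = lcm(20, 94).
gcd(940, 62) = 2 and 2 | (54 − 722), so the pair is consistent; merging gives n ≡ 19522 (mod 29140), where 29140 = lcm(940, 62).
The solution is unique modulo lcm(20, 94, 62) = 29140.

19522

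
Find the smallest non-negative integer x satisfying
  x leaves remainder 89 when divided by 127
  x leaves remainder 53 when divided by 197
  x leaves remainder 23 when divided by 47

The moduli are pairwise coprime; N = 127·197·47 = 1175893.
N/127 = 9259; 9259 ≡ 115 (mod 127); 115·74 ≡ 1, so inverse 74.
N/197 = 5969; 5969 ≡ 59 (mod 197); 59·187 ≡ 1, so inverse 187.
N/47 = 25019; 25019 ≡ 15 (mod 47); 15·22 ≡ 1, so inverse 22.
x ≡ 89·9259·74 + 53·5969·187 + 23·25019·22 = 132798147.
132798147 mod 1175893 = 1098131.

1098131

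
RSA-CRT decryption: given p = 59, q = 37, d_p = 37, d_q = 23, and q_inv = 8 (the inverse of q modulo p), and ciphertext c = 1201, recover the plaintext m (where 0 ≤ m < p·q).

m₁ = c^(d_p) mod p: c ≡ 21 (mod 59), and 21^37 mod 59 = 53.
m₂ = c^(d_q) mod q: c ≡ 17 (mod 37), and 17^23 mod 37 = 18.
h = q_inv·(m₁ − m₂) mod p = 8·(53 − 18) mod 59 = 44.
m = m₂ + h·q = 18 + 44·37 = 1646.

1646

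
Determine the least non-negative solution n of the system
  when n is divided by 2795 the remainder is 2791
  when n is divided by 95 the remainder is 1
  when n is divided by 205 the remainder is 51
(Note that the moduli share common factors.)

Combine the congruences pairwise.
gcd(2795, 95) = 5 and 5 | (1 − 2791), so the pair is consistent; merging gives n ≡ 33536 (mod 53105), where 53105 = lcm(2795, 95).
gcd(53105, 205) = 5 and 5 | (51 − 33536), so the pair is consistent; merging gives n ≡ 1839106 (mod 2177305), where 2177305 = lcm(53105, 205).
The solution is unique modulo lcm(2795, 95, 205) = 2177305.

1839106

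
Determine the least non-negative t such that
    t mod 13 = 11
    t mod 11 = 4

Combine the congruences pairwise.
From t ≡ 11 (mod 13) write t = 11 + 13s. Substituting into t ≡ 4 (mod 11) gives 13s ≡ 4 (mod 11), and since 2⁻¹ ≡ 6 (mod 11), s ≡ 2. Hence t ≡ 11 + 13·2 = 37 (mod 143).

37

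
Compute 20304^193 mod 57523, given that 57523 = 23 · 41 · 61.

Mod 23: 20304 ≡ 18; by Fermat, exponent reduces to 193 mod 22 = 17; 18^17 ≡ 8 (mod 23).
Mod 41: 20304 ≡ 9; by Fermat, exponent reduces to 193 mod 40 = 33; 9^33 ≡ 9 (mod 41).
Mod 61: 20304 ≡ 52; by Fermat, exponent reduces to 193 mod 60 = 13; 52^13 ≡ 3 (mod 61).
Combine by CRT: x ≡ 8 (mod 23), x ≡ 9 (mod 41), x ≡ 3 (mod 61) ⇒ x ≡ 46790 (mod 57523).

46790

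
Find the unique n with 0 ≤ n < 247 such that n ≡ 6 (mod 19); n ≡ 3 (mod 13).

From n ≡ 6 (mod 19) write n = 6 + 19t. Substituting into n ≡ 3 (mod 13) gives 19t ≡ 10 (mod 13), and since 6⁻¹ ≡ 11 (mod 13), t ≡ 6. Hence n ≡ 6 + 19·6 = 120 (mod 247).

120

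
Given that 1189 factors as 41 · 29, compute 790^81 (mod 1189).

52

Mod 41: 790 ≡ 11; by Fermat, exponent reduces to 81 mod 40 = 1; 11^1 ≡ 11 (mod 41).
Mod 29: 790 ≡ 7; by Fermat, exponent reduces to 81 mod 28 = 25; 7^25 ≡ 23 (mod 29).
Combine by CRT: x ≡ 11 (mod 41), x ≡ 23 (mod 29) ⇒ x ≡ 52 (mod 1189).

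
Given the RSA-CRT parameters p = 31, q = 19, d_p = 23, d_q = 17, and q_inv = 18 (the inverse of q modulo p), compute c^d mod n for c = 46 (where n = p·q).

m₁ = c^(d_p) mod p: c ≡ 15 (mod 31), and 15^23 mod 31 = 27.
m₂ = c^(d_q) mod q: c ≡ 8 (mod 19), and 8^17 mod 19 = 12.
h = q_inv·(m₁ − m₂) mod p = 18·(27 − 12) mod 31 = 22.
m = m₂ + h·q = 12 + 22·19 = 430.

430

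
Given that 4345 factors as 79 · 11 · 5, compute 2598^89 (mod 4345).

Mod 79: 2598 ≡ 70; by Fermat, exponent reduces to 89 mod 78 = 11; 70^11 ≡ 28 (mod 79).
Mod 11: 2598 ≡ 2; by Fermat, exponent reduces to 89 mod 10 = 9; 2^9 ≡ 6 (mod 11).
Mod 5: 2598 ≡ 3; by Fermat, exponent reduces to 89 mod 4 = 1; 3^1 ≡ 3 (mod 5).
Combine by CRT: x ≡ 28 (mod 79), x ≡ 6 (mod 11), x ≡ 3 (mod 5) ⇒ x ≡ 28 (mod 4345).

28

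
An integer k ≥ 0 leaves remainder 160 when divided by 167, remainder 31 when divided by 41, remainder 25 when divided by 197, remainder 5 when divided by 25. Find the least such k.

From k ≡ 160 (mod 167) write k = 160 + 167t. Substituting into k ≡ 31 (mod 41) gives 167t ≡ 35 (mod 41), and since 3⁻¹ ≡ 14 (mod 41), t ≡ 39. Hence k ≡ 160 + 167·39 = 6673 (mod 6847).
From k ≡ 6673 (mod 6847) write k = 6673 + 6847t. Substituting into k ≡ 25 (mod 197) gives 6847t ≡ 50 (mod 197), and since 149⁻¹ ≡ 119 (mod 197), t ≡ 40. Hence k ≡ 6673 + 6847·40 = 280553 (mod 1348859).
From k ≡ 280553 (mod 1348859) write k = 280553 + 1348859t. Substituting into k ≡ 5 (mod 25) gives 1348859t ≡ 2 (mod 25), and since 9⁻¹ ≡ 14 (mod 25), t ≡ 3. Hence k ≡ 280553 + 1348859·3 = 4327130 (mod 33721475).

4327130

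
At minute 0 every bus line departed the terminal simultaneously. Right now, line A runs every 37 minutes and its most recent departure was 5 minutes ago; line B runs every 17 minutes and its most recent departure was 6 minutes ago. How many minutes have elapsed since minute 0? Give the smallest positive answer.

Combine the congruences pairwise.
From t ≡ 5 (mod 37) write t = 5 + 37s. Substituting into t ≡ 6 (mod 17) gives 37s ≡ 1 (mod 17), and since 3⁻¹ ≡ 6 (mod 17), s ≡ 6. Hence t ≡ 5 + 37·6 = 227 (mod 629).

227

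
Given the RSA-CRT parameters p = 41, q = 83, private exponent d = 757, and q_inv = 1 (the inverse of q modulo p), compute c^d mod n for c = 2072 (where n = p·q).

2805

d_p = d mod (p−1) = 757 mod 40 = 37; d_q = d mod (q−1) = 19.
m₁ = c^(d_p) mod p: c ≡ 22 (mod 41), and 22^37 mod 41 = 17.
m₂ = c^(d_q) mod q: c ≡ 80 (mod 83), and 80^19 mod 83 = 66.
h = q_inv·(m₁ − m₂) mod p = 1·(17 − 66) mod 41 = 33.
m = m₂ + h·q = 66 + 33·83 = 2805.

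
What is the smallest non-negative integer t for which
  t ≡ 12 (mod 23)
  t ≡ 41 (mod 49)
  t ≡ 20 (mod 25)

1070

The moduli are pairwise coprime; N = 23·49·25 = 28175.
N/23 = 1225; 1225 ≡ 6 (mod 23); 6·4 ≡ 1, so inverse 4.
N/49 = 575; 575 ≡ 36 (mod 49); 36·15 ≡ 1, so inverse 15.
N/25 = 1127; 1127 ≡ 2 (mod 25); 2·13 ≡ 1, so inverse 13.
t ≡ 12·1225·4 + 41·575·15 + 20·1127·13 = 705445.
705445 mod 28175 = 1070.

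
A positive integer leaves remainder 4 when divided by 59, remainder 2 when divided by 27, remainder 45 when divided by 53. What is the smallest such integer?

The moduli are pairwise coprime; N = 59·27·53 = 84429.
N/59 = 1431; 1431 ≡ 15 (mod 59); 15·4 ≡ 1, so inverse 4.
N/27 = 3127; 3127 ≡ 22 (mod 27); 22·16 ≡ 1, so inverse 16.
N/53 = 1593; 1593 ≡ 3 (mod 53); 3·18 ≡ 1, so inverse 18.
a ≡ 4·1431·4 + 2·3127·16 + 45·1593·18 = 1413290.
1413290 mod 84429 = 62426.

62426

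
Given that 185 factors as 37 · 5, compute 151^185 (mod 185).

Mod 37: 151 ≡ 3; by Fermat, exponent reduces to 185 mod 36 = 5; 3^5 ≡ 21 (mod 37).
Mod 5: 151 ≡ 1; by Fermat, exponent reduces to 185 mod 4 = 1; 1^1 ≡ 1 (mod 5).
Combine by CRT: x ≡ 21 (mod 37), x ≡ 1 (mod 5) ⇒ x ≡ 21 (mod 185).

21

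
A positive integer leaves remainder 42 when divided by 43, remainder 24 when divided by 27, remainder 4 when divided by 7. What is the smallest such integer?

6234

The moduli are pairwise coprime; N = 43·27·7 = 8127.
N/43 = 189; 189 ≡ 17 (mod 43); 17·38 ≡ 1, so inverse 38.
N/27 = 301; 301 ≡ 4 (mod 27); 4·7 ≡ 1, so inverse 7.
N/7 = 1161; 1161 ≡ 6 (mod 7); 6·6 ≡ 1, so inverse 6.
x ≡ 42·189·38 + 24·301·7 + 4·1161·6 = 380076.
380076 mod 8127 = 6234.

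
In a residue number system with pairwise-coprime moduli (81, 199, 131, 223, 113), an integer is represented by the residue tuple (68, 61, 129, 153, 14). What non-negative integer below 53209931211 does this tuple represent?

27451204709

The moduli are pairwise coprime; N = 81·199·131·223·113 = 53209931211.
N/81 = 656912731; 656912731 ≡ 58 (mod 81); 58·7 ≡ 1, so inverse 7.
N/199 = 267386589; 267386589 ≡ 40 (mod 199); 40·5 ≡ 1, so inverse 5.
N/131 = 406182681; 406182681 ≡ 20 (mod 131); 20·59 ≡ 1, so inverse 59.
N/223 = 238609557; 238609557 ≡ 3 (mod 223); 3·149 ≡ 1, so inverse 149.
N/113 = 470884347; 470884347 ≡ 13 (mod 113); 13·87 ≡ 1, so inverse 87.
x ≡ 68·656912731·7 + 61·267386589·5 + 129·406182681·59 + 153·238609557·149 + 14·470884347·87 = 9498818960267.
9498818960267 mod 53209931211 = 27451204709.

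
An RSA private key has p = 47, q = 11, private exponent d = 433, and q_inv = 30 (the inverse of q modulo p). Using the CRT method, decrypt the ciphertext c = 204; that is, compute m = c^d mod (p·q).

d_p = d mod (p−1) = 433 mod 46 = 19; d_q = d mod (q−1) = 3.
m₁ = c^(d_p) mod p: c ≡ 16 (mod 47), and 16^19 mod 47 = 34.
m₂ = c^(d_q) mod q: c ≡ 6 (mod 11), and 6^3 mod 11 = 7.
h = q_inv·(m₁ − m₂) mod p = 30·(34 − 7) mod 47 = 11.
m = m₂ + h·q = 7 + 11·11 = 128.

128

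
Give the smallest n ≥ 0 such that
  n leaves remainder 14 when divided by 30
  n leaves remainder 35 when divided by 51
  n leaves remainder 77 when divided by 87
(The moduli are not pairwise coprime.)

gcd(30, 51) = 3 and 3 | (35 − 14), so the pair is consistent; merging gives n ≡ 494 (mod 510), where 510 = lcm(30, 51).
gcd(510, 87) = 3 and 3 | (77 − 494), so the pair is consistent; merging gives n ≡ 7124 (mod 14790), where 14790 = lcm(510, 87).
The solution is unique modulo lcm(30, 51, 87) = 14790.

7124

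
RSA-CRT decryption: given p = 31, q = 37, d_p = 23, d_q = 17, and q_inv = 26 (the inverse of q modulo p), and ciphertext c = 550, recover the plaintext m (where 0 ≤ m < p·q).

m₁ = c^(d_p) mod p: c ≡ 23 (mod 31), and 23^23 mod 31 = 15.
m₂ = c^(d_q) mod q: c ≡ 32 (mod 37), and 32^17 mod 37 = 15.
h = q_inv·(m₁ − m₂) mod p = 26·(15 − 15) mod 31 = 0.
m = m₂ + h·q = 15 + 0·37 = 15.

15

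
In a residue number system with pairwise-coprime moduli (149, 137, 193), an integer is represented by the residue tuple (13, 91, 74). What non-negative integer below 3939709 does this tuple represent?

The moduli are pairwise coprime; N = 149·137·193 = 3939709.
N/149 = 26441; 26441 ≡ 68 (mod 149); 68·103 ≡ 1, so inverse 103.
N/137 = 28757; 28757 ≡ 124 (mod 137); 124·21 ≡ 1, so inverse 21.
N/193 = 20413; 20413 ≡ 148 (mod 193); 148·30 ≡ 1, so inverse 30.
x ≡ 13·26441·103 + 91·28757·21 + 74·20413·30 = 135675986.
135675986 mod 3939709 = 1725880.

1725880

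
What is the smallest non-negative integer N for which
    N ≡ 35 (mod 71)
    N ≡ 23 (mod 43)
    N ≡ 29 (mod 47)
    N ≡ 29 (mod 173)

11001272

The moduli are pairwise coprime; M = 71·43·47·173 = 24823943.
M/71 = 349633; 349633 ≡ 29 (mod 71); 29·49 ≡ 1, so inverse 49.
M/43 = 577301; 577301 ≡ 26 (mod 43); 26·5 ≡ 1, so inverse 5.
M/47 = 528169; 528169 ≡ 30 (mod 47); 30·11 ≡ 1, so inverse 11.
M/173 = 143491; 143491 ≡ 74 (mod 173); 74·166 ≡ 1, so inverse 166.
N ≡ 35·349633·49 + 23·577301·5 + 29·528169·11 + 29·143491·166 = 1525261795.
1525261795 mod 24823943 = 11001272.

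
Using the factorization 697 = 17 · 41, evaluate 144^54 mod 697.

Mod 17: 144 ≡ 8; by Fermat, exponent reduces to 54 mod 16 = 6; 8^6 ≡ 4 (mod 17).
Mod 41: 144 ≡ 21; by Fermat, exponent reduces to 54 mod 40 = 14; 21^14 ≡ 23 (mod 41).
Combine by CRT: x ≡ 4 (mod 17), x ≡ 23 (mod 41) ⇒ x ≡ 310 (mod 697).

310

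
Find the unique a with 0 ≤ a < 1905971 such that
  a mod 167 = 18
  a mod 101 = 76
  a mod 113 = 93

The moduli are pairwise coprime; N = 167·101·113 = 1905971.
N/167 = 11413; 11413 ≡ 57 (mod 167); 57·126 ≡ 1, so inverse 126.
N/101 = 18871; 18871 ≡ 85 (mod 101); 85·82 ≡ 1, so inverse 82.
N/113 = 16867; 16867 ≡ 30 (mod 113); 30·49 ≡ 1, so inverse 49.
a ≡ 18·11413·126 + 76·18871·82 + 93·16867·49 = 220351675.
220351675 mod 1905971 = 1165010.

1165010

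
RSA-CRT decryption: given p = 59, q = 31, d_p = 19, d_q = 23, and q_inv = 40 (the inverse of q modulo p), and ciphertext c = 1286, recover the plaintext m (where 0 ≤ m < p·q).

m₁ = c^(d_p) mod p: c ≡ 47 (mod 59), and 47^19 mod 59 = 55.
m₂ = c^(d_q) mod q: c ≡ 15 (mod 31), and 15^23 mod 31 = 27.
h = q_inv·(m₁ − m₂) mod p = 40·(55 − 27) mod 59 = 58.
m = m₂ + h·q = 27 + 58·31 = 1825.

1825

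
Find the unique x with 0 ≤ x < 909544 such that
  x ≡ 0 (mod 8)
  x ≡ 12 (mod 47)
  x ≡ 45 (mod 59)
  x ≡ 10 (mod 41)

666096

From x ≡ 0 (mod 8) write x = 0 + 8t. Substituting into x ≡ 12 (mod 47) gives 8t ≡ 12 (mod 47), and since 8⁻¹ ≡ 6 (mod 47), t ≡ 25. Hence x ≡ 0 + 8·25 = 200 (mod 376).
From x ≡ 200 (mod 376) write x = 200 + 376t. Substituting into x ≡ 45 (mod 59) gives 376t ≡ 22 (mod 59), and since 22⁻¹ ≡ 51 (mod 59), t ≡ 1. Hence x ≡ 200 + 376·1 = 576 (mod 22184).
From x ≡ 576 (mod 22184) write x = 576 + 22184t. Substituting into x ≡ 10 (mod 41) gives 22184t ≡ 8 (mod 41), and since 3⁻¹ ≡ 14 (mod 41), t ≡ 30. Hence x ≡ 576 + 22184·30 = 666096 (mod 909544).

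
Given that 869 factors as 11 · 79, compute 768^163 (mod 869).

Mod 11: 768 ≡ 9; by Fermat, exponent reduces to 163 mod 10 = 3; 9^3 ≡ 3 (mod 11).
Mod 79: 768 ≡ 57; by Fermat, exponent reduces to 163 mod 78 = 7; 57^7 ≡ 41 (mod 79).
Combine by CRT: x ≡ 3 (mod 11), x ≡ 41 (mod 79) ⇒ x ≡ 278 (mod 869).

278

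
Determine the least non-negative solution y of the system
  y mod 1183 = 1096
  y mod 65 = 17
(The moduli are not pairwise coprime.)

gcd(1183, 65) = 13 and 13 | (17 − 1096), so the pair is consistent; merging gives y ≡ 3462 (mod 5915), where 5915 = lcm(1183, 65).
The solution is unique modulo lcm(1183, 65) = 5915.

3462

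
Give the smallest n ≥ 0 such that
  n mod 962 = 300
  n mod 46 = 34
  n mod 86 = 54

362974

gcd(962, 46) = 2 and 2 | (34 − 300), so the pair is consistent; merging gives n ≡ 8958 (mod 22126), where 22126 = lcm(962, 46).
gcd(22126, 86) = 2 and 2 | (54 − 8958), so the pair is consistent; merging gives n ≡ 362974 (mod 951418), where 951418 = lcm(22126, 86).
The solution is unique modulo lcm(962, 46, 86) = 951418.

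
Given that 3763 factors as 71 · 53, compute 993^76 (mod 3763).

1918

Mod 71: 993 ≡ 70; by Fermat, exponent reduces to 76 mod 70 = 6; 70^6 ≡ 1 (mod 71).
Mod 53: 993 ≡ 39; by Fermat, exponent reduces to 76 mod 52 = 24; 39^24 ≡ 10 (mod 53).
Combine by CRT: x ≡ 1 (mod 71), x ≡ 10 (mod 53) ⇒ x ≡ 1918 (mod 3763).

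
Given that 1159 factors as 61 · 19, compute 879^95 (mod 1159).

Mod 61: 879 ≡ 25; by Fermat, exponent reduces to 95 mod 60 = 35; 25^35 ≡ 13 (mod 61).
Mod 19: 879 ≡ 5; by Fermat, exponent reduces to 95 mod 18 = 5; 5^5 ≡ 9 (mod 19).
Combine by CRT: x ≡ 13 (mod 61), x ≡ 9 (mod 19) ⇒ x ≡ 1111 (mod 1159).

1111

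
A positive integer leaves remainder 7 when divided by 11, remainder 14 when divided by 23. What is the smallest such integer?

Combine the congruences pairwise.
From t ≡ 7 (mod 11) write t = 7 + 11s. Substituting into t ≡ 14 (mod 23) gives 11s ≡ 7 (mod 23), and since 11⁻¹ ≡ 21 (mod 23), s ≡ 9. Hence t ≡ 7 + 11·9 = 106 (mod 253).

106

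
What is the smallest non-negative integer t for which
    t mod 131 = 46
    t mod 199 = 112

From t ≡ 46 (mod 131) write t = 46 + 131s. Substituting into t ≡ 112 (mod 199) gives 131s ≡ 66 (mod 199), and since 131⁻¹ ≡ 79 (mod 199), s ≡ 40. Hence t ≡ 46 + 131·40 = 5286 (mod 26069).

5286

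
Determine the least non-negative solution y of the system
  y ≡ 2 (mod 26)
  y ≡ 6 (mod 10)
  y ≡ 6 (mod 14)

496

gcd(26, 10) = 2 and 2 | (6 − 2), so the pair is consistent; merging gives y ≡ 106 (mod 130), where 130 = lcm(26, 10).
gcd(130, 14) = 2 and 2 | (6 − 106), so the pair is consistent; merging gives y ≡ 496 (mod 910), where 910 = lcm(130, 14).
The solution is unique modulo lcm(26, 10, 14) = 910.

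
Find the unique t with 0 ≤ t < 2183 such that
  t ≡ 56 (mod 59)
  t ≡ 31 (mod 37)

From t ≡ 56 (mod 59) write t = 56 + 59s. Substituting into t ≡ 31 (mod 37) gives 59s ≡ 12 (mod 37), and since 22⁻¹ ≡ 32 (mod 37), s ≡ 14. Hence t ≡ 56 + 59·14 = 882 (mod 2183).

882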